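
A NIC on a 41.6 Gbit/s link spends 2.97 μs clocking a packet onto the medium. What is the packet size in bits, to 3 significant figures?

L = R × t_tx = 41600000000 b/s × 2.97e-06 s = 123552 bits.

124000 bits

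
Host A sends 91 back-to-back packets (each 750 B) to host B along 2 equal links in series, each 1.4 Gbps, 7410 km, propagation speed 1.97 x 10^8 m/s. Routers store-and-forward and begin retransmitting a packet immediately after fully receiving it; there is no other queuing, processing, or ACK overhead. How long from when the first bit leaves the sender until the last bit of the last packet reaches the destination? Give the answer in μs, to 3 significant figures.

Per-hop transmission t_tx = L/R = 6000/1400000000 = 4.28571 μs.
Per-hop propagation t_prop = 7410000/197000000 = 37614.2 μs.
Pipeline fill: first packet needs 2·t_tx to clear all hops; remaining 90 packets each add one t_tx.
Total = (2+91-1)·t_tx + 2·t_prop = 92·4.28571 + 2·37614.2 = 75600 μs.

75600 μs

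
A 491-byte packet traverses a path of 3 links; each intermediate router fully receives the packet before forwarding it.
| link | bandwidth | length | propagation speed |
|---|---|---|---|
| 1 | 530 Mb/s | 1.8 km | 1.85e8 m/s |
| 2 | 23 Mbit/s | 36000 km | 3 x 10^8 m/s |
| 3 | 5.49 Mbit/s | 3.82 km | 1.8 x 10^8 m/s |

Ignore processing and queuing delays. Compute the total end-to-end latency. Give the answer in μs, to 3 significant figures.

L = 491 × 8 = 3928 bits.
Transmission delays (L/R per hop): 7.41132, 170.783, 715.483 μs; sum = 893.677 μs.
Propagation delays (d/s per hop): 9.72973, 120000, 21.2222 μs; sum = 120031 μs.
End-to-end = 121000 μs.

121000 μs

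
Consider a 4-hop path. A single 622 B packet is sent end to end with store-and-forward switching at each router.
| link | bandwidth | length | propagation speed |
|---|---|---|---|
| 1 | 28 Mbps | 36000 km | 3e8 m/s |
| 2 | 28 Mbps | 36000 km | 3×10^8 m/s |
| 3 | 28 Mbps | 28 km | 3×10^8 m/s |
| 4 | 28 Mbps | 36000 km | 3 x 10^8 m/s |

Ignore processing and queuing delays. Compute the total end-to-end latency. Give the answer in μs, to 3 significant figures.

361000 μs

L = 622 × 8 = 4976 bits.
Transmission delay per hop = L/R = 4976/28000000 = 177.714 μs; 4 hops → 710.857 μs.
Propagation delays (d/s per hop): 120000, 120000, 93.3333, 120000 μs; sum = 360093 μs.
End-to-end = 361000 μs.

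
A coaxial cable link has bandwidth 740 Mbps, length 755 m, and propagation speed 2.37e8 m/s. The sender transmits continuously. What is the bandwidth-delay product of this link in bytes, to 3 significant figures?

295 bytes

Propagation delay = 755 / 237000000 = 3.18565e-06 s.
BDP = R × t_prop = 740000000 × 3.18565e-06 = 2357.38 bits.
In bytes: 2357.38/8 = 295 bytes.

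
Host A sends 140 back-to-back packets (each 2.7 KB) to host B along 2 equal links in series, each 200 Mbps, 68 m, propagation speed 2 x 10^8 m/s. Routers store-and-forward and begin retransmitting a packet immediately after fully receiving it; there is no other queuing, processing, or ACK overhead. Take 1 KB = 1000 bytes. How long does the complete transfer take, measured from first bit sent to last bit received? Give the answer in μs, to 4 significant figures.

15230 μs

Per-hop transmission t_tx = L/R = 21600/200000000 = 108 μs.
Per-hop propagation t_prop = 68/200000000 = 0.34 μs.
Pipeline fill: first packet needs 2·t_tx to clear all hops; remaining 139 packets each add one t_tx.
Total = (2+140-1)·t_tx + 2·t_prop = 141·108 + 2·0.34 = 15230 μs.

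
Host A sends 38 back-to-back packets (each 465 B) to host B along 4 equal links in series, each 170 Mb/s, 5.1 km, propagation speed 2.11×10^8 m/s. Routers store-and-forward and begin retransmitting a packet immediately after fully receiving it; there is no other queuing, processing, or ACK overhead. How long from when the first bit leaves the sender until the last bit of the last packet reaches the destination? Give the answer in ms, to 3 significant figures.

Per-hop transmission t_tx = L/R = 3720/170000000 = 0.0218824 ms.
Per-hop propagation t_prop = 5100/211000000 = 0.0241706 ms.
Pipeline fill: first packet needs 4·t_tx to clear all hops; remaining 37 packets each add one t_tx.
Total = (4+38-1)·t_tx + 4·t_prop = 41·0.0218824 + 4·0.0241706 = 0.994 ms.

0.994 ms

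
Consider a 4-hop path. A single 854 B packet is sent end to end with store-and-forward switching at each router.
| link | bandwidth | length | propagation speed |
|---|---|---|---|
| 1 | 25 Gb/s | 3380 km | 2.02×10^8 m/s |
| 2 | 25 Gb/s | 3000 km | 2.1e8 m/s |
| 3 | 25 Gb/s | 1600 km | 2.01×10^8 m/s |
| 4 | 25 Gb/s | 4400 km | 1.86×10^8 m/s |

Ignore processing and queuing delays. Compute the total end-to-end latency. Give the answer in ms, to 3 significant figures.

62.6 ms

L = 854 × 8 = 6832 bits.
Transmission delay per hop = L/R = 6832/25000000000 = 0.00027328 ms; 4 hops → 0.00109312 ms.
Propagation delays (d/s per hop): 16.7327, 14.2857, 7.9602, 23.6559 ms; sum = 62.6345 ms.
End-to-end = 62.6 ms.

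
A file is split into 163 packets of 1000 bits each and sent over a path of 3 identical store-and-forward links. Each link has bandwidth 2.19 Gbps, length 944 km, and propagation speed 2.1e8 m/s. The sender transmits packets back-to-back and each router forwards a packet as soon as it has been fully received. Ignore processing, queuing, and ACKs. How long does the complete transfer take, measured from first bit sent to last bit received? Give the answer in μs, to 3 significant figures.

Per-hop transmission t_tx = L/R = 1000/2190000000 = 0.456621 μs.
Per-hop propagation t_prop = 944000/210000000 = 4495.24 μs.
Pipeline fill: first packet needs 3·t_tx to clear all hops; remaining 162 packets each add one t_tx.
Total = (3+163-1)·t_tx + 3·t_prop = 165·0.456621 + 3·4495.24 = 13600 μs.

13600 μs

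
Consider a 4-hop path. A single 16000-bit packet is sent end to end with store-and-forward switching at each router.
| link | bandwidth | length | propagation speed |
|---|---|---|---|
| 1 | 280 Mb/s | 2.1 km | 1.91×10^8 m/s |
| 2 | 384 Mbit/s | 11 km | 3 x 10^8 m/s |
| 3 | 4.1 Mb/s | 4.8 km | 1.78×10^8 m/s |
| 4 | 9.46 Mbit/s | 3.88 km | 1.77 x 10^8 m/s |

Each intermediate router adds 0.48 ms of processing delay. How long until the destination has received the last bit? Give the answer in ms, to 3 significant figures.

Transmission delays (L/R per hop): 0.0571429, 0.0416667, 3.90244, 1.69133 ms; sum = 5.69258 ms.
Propagation delays (d/s per hop): 0.0109948, 0.0366667, 0.0269663, 0.0219209 ms; sum = 0.0965486 ms.
Processing at 3 router(s): 3 × 0.48 ms = 1.44 ms.
End-to-end = 7.23 ms.

7.23 ms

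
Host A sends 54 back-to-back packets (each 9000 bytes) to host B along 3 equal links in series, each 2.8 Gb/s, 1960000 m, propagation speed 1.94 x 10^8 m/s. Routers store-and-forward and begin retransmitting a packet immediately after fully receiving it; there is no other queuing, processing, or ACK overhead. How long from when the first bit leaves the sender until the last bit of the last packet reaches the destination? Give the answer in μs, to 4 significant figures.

31750 μs

Per-hop transmission t_tx = L/R = 72000/2800000000 = 25.7143 μs.
Per-hop propagation t_prop = 1960000/194000000 = 10103.1 μs.
Pipeline fill: first packet needs 3·t_tx to clear all hops; remaining 53 packets each add one t_tx.
Total = (3+54-1)·t_tx + 3·t_prop = 56·25.7143 + 3·10103.1 = 31750 μs.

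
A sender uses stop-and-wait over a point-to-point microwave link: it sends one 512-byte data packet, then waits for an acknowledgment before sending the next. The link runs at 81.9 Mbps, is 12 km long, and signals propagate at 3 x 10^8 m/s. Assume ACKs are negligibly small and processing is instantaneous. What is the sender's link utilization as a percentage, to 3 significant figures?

t_tx = L/R = 4096/81900000 = 5.00122e-05 s.
t_prop = 12000/300000000 = 4e-05 s; RTT = 8e-05 s.
Cycle = t_tx + RTT = 0.000130012 s.
Utilization = t_tx / cycle = 5.00122e-05/0.000130012 = 38.5 %.

38.5 %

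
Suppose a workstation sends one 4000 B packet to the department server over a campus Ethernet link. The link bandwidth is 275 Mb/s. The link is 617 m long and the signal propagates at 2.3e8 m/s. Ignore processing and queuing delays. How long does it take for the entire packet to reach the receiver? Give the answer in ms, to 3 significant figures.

0.119 ms

L = 4000 × 8 = 32000 bits.
Transmission delay = L/R = 32000 / 275000000 = 0.116364 ms.
Propagation delay = d/s = 617 m / 2.3e+08 m/s = 0.00268261 ms.
Total = 0.119 ms.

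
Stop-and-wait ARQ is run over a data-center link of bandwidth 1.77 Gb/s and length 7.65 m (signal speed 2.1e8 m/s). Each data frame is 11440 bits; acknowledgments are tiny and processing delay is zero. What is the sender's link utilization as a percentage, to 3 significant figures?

t_tx = L/R = 11440/1770000000 = 6.46328e-06 s.
t_prop = 7.65/210000000 = 3.64286e-08 s; RTT = 7.28571e-08 s.
Cycle = t_tx + RTT = 6.53613e-06 s.
Utilization = t_tx / cycle = 6.46328e-06/6.53613e-06 = 98.9 %.

98.9 %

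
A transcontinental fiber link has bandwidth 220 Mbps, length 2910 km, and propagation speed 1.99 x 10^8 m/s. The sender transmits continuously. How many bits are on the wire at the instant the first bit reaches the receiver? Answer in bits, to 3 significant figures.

3220000 bits

Propagation delay = 2910000 / 199000000 = 0.0146231 s.
BDP = R × t_prop = 220000000 × 0.0146231 = 3217090 bits.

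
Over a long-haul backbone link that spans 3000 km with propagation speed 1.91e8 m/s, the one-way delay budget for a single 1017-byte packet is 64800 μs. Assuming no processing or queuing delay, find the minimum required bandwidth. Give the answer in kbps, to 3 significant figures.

166 kbps

L = 8136 bits.
Propagation delay = 3000000 / 191000000 = 15706.8 μs.
Transmission budget = 64800 − 15706.8 = 49093.2 μs.
R ≥ L / t_tx = 8136 bits / 0.0490932 s = 166 kbps.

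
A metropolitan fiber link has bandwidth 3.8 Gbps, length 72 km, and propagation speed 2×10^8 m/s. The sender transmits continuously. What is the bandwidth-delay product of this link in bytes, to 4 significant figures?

171000 bytes

Propagation delay = 72000 / 200000000 = 0.00036 s.
BDP = R × t_prop = 3800000000 × 0.00036 = 1368000 bits.
In bytes: 1368000/8 = 171000 bytes.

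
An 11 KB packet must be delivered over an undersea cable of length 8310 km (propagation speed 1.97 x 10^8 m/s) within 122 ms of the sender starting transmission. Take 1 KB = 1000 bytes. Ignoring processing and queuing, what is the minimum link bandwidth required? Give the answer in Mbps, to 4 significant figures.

L = 88000 bits.
Propagation delay = 8310000 / 197000000 = 42.1827 ms.
Transmission budget = 122 − 42.1827 = 79.8173 ms.
R ≥ L / t_tx = 88000 bits / 0.0798173 s = 1.103 Mbps.

1.103 Mbps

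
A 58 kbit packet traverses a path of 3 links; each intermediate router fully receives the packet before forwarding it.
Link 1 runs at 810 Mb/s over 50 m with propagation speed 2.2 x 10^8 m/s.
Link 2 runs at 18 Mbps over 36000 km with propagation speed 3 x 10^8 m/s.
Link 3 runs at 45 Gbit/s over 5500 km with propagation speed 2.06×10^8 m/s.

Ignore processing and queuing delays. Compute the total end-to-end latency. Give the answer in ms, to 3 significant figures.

L = 58000 bits.
Transmission delays (L/R per hop): 0.0716049, 3.22222, 0.00128889 ms; sum = 3.29512 ms.
Propagation delays (d/s per hop): 0.000227273, 120, 26.699 ms; sum = 146.699 ms.
End-to-end = 150 ms.

150 ms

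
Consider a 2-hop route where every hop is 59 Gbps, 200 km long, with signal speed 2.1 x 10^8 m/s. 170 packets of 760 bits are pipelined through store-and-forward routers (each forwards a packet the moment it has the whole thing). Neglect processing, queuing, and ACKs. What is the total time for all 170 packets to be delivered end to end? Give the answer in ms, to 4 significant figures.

Per-hop transmission t_tx = L/R = 760/59000000000 = 1.28814e-05 ms.
Per-hop propagation t_prop = 200000/210000000 = 0.952381 ms.
Pipeline fill: first packet needs 2·t_tx to clear all hops; remaining 169 packets each add one t_tx.
Total = (2+170-1)·t_tx + 2·t_prop = 171·1.28814e-05 + 2·0.952381 = 1.907 ms.

1.907 ms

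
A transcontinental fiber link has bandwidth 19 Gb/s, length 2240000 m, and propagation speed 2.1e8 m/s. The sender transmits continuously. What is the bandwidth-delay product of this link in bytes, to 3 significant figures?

25300000 bytes

Propagation delay = 2240000 / 210000000 = 0.0106667 s.
BDP = R × t_prop = 19000000000 × 0.0106667 = 202667000 bits.
In bytes: 202667000/8 = 25300000 bytes.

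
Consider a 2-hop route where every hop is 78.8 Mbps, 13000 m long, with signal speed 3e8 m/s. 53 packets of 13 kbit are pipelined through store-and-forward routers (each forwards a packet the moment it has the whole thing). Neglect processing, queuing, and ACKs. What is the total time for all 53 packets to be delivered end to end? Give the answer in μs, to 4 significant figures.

Per-hop transmission t_tx = L/R = 13000/78800000 = 164.975 μs.
Per-hop propagation t_prop = 13000/300000000 = 43.3333 μs.
Pipeline fill: first packet needs 2·t_tx to clear all hops; remaining 52 packets each add one t_tx.
Total = (2+53-1)·t_tx + 2·t_prop = 54·164.975 + 2·43.3333 = 8995 μs.

8995 μs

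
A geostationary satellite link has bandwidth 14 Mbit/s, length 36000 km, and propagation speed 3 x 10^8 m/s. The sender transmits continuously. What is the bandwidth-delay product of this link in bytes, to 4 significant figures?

210000 bytes

Propagation delay = 36000000 / 300000000 = 0.12 s.
BDP = R × t_prop = 14000000 × 0.12 = 1680000 bits.
In bytes: 1680000/8 = 210000 bytes.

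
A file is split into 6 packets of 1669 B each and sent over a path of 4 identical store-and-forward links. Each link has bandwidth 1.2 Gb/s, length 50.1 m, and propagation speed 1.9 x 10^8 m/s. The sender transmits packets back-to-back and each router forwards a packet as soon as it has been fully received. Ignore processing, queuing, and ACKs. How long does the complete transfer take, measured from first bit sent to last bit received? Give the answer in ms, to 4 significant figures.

Per-hop transmission t_tx = L/R = 13352/1200000000 = 0.0111267 ms.
Per-hop propagation t_prop = 50.1/190000000 = 0.000263684 ms.
Pipeline fill: first packet needs 4·t_tx to clear all hops; remaining 5 packets each add one t_tx.
Total = (4+6-1)·t_tx + 4·t_prop = 9·0.0111267 + 4·0.000263684 = 0.1012 ms.

0.1012 ms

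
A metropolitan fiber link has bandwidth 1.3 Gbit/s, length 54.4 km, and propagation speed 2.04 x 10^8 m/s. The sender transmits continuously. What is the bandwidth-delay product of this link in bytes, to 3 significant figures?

43300 bytes

Propagation delay = 54400 / 204000000 = 0.000266667 s.
BDP = R × t_prop = 1300000000 × 0.000266667 = 346667 bits.
In bytes: 346667/8 = 43300 bytes.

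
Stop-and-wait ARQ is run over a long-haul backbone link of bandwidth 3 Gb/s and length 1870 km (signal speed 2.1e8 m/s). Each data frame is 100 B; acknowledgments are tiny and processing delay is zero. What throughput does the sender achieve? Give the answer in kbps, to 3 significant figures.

44.9 kbps

t_tx = L/R = 800/3000000000 = 2.66667e-07 s.
t_prop = 1870000/210000000 = 0.00890476 s; RTT = 0.0178095 s.
Cycle = t_tx + RTT = 0.0178098 s.
Throughput = L / cycle = 800 / 0.0178098 = 44.9 kbps.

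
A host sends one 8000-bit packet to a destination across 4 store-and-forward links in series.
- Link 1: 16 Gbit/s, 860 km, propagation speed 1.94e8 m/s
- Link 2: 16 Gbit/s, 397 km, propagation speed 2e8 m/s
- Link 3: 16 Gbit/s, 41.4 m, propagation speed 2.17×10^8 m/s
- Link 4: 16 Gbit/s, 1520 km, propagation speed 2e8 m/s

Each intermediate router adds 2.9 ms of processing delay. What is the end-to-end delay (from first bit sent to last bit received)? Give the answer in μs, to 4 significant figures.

Transmission delay per hop = L/R = 8000/16000000000 = 0.5 μs; 4 hops → 2 μs.
Propagation delays (d/s per hop): 4432.99, 1985, 0.190783, 7600 μs; sum = 14018.2 μs.
Processing at 3 router(s): 3 × 2.9 ms = 8700 μs.
End-to-end = 22720 μs.

22720 μs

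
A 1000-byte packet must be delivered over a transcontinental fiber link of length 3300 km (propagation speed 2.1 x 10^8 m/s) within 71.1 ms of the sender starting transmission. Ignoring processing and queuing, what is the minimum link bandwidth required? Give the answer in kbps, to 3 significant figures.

L = 8000 bits.
Propagation delay = 3300000 / 210000000 = 15.7143 ms.
Transmission budget = 71.1 − 15.7143 = 55.3857 ms.
R ≥ L / t_tx = 8000 bits / 0.0553857 s = 144 kbps.

144 kbps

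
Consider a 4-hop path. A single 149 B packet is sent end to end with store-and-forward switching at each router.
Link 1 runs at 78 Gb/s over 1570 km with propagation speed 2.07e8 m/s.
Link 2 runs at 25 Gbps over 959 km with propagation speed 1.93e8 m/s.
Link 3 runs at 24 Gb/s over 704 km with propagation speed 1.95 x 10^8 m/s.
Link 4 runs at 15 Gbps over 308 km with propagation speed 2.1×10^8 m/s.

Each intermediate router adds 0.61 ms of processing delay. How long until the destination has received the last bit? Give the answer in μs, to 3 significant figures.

L = 149 × 8 = 1192 bits.
Transmission delays (L/R per hop): 0.0152821, 0.04768, 0.0496667, 0.0794667 μs; sum = 0.192095 μs.
Propagation delays (d/s per hop): 7584.54, 4968.91, 3610.26, 1466.67 μs; sum = 17630.4 μs.
Processing at 3 router(s): 3 × 0.61 ms = 1830 μs.
End-to-end = 19500 μs.

19500 μs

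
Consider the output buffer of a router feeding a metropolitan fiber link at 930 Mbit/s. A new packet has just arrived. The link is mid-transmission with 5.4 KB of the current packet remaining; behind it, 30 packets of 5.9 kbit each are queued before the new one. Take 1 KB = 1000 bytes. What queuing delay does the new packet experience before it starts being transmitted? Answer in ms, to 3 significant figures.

0.237 ms

Each queued packet: L/R = 5900/930000000 = 0.00634409 ms.
30 queued → 0.190323 ms.
Plus remaining 43200 bits of current packet: 0.0464516 ms.
Queuing delay = 0.237 ms.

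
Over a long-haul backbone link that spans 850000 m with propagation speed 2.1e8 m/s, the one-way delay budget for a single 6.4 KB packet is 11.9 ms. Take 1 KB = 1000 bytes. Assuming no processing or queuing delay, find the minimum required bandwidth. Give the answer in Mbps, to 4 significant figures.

L = 51200 bits.
Propagation delay = 850000 / 210000000 = 4.04762 ms.
Transmission budget = 11.9 − 4.04762 = 7.85238 ms.
R ≥ L / t_tx = 51200 bits / 0.00785238 s = 6.520 Mbps.

6.520 Mbps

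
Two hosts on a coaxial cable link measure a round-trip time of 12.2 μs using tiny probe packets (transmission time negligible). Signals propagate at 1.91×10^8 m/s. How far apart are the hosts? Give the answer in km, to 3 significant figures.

1.17 km

One-way propagation = RTT/2 = 6.1 μs.
d = s × t = 191000000 × 6.1e-06 = 1.17 km.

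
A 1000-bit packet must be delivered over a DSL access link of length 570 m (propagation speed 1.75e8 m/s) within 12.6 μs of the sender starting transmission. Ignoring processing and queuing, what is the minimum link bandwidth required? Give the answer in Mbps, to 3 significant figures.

107 Mbps

Propagation delay = 570 / 175000000 = 3.25714 μs.
Transmission budget = 12.6 − 3.25714 = 9.34286 μs.
R ≥ L / t_tx = 1000 bits / 9.34286e-06 s = 107 Mbps.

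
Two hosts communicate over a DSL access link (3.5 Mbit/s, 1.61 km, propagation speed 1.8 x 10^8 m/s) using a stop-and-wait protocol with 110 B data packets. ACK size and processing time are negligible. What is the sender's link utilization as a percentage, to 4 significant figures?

t_tx = L/R = 880/3500000 = 0.000251429 s.
t_prop = 1610/180000000 = 8.94444e-06 s; RTT = 1.78889e-05 s.
Cycle = t_tx + RTT = 0.000269317 s.
Utilization = t_tx / cycle = 0.000251429/0.000269317 = 93.36 %.

93.36 %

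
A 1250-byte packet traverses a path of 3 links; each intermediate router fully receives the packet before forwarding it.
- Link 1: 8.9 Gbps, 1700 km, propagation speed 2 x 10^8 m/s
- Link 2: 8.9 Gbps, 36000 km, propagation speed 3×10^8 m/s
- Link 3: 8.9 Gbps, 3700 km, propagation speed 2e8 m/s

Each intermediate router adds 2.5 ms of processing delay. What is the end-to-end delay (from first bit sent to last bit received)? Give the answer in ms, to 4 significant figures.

L = 1250 × 8 = 10000 bits.
Transmission delay per hop = L/R = 10000/8900000000 = 0.0011236 ms; 3 hops → 0.00337079 ms.
Propagation delays (d/s per hop): 8.5, 120, 18.5 ms; sum = 147 ms.
Processing at 2 router(s): 2 × 2.5 ms = 5 ms.
End-to-end = 152.0 ms.

152.0 ms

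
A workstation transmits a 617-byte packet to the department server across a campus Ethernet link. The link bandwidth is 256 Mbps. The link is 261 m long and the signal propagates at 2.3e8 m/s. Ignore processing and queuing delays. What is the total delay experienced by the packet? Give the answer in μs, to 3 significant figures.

L = 617 × 8 = 4936 bits.
Transmission delay = L/R = 4936 / 256000000 = 19.2813 μs.
Propagation delay = d/s = 261 m / 2.3e+08 m/s = 1.13478 μs.
Total = 20.4 μs.

20.4 μs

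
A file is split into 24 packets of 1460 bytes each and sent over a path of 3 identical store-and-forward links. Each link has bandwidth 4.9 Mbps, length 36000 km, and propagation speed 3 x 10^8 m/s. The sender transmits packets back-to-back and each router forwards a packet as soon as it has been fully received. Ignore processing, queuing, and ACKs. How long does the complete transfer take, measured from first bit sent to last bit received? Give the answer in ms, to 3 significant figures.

Per-hop transmission t_tx = L/R = 11680/4900000 = 2.38367 ms.
Per-hop propagation t_prop = 36000000/300000000 = 120 ms.
Pipeline fill: first packet needs 3·t_tx to clear all hops; remaining 23 packets each add one t_tx.
Total = (3+24-1)·t_tx + 3·t_prop = 26·2.38367 + 3·120 = 422 ms.

422 ms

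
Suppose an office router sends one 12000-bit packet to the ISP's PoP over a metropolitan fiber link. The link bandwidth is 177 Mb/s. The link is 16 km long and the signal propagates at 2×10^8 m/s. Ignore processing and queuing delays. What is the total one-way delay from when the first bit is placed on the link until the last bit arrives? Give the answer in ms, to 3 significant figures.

Transmission delay = L/R = 12000 / 177000000 = 0.0677966 ms.
Propagation delay = d/s = 16000 m / 200000000 m/s = 0.08 ms.
Total = 0.148 ms.

0.148 ms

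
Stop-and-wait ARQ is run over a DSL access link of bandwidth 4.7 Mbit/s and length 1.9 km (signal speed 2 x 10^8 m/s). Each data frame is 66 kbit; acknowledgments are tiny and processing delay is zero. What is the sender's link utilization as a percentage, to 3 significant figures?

99.9 %

t_tx = L/R = 66000/4700000 = 0.0140426 s.
t_prop = 1900/200000000 = 9.5e-06 s; RTT = 1.9e-05 s.
Cycle = t_tx + RTT = 0.0140616 s.
Utilization = t_tx / cycle = 0.0140426/0.0140616 = 99.9 %.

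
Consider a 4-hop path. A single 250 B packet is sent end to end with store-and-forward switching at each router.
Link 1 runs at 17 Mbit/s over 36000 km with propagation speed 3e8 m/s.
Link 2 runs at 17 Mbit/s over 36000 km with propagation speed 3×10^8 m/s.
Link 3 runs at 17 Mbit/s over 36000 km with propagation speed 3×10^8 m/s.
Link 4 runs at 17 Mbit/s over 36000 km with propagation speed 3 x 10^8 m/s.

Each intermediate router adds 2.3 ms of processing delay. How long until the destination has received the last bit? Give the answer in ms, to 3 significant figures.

L = 250 × 8 = 2000 bits.
Transmission delay per hop = L/R = 2000/17000000 = 0.117647 ms; 4 hops → 0.470588 ms.
Propagation delays (d/s per hop): 120, 120, 120, 120 ms; sum = 480 ms.
Processing at 3 router(s): 3 × 2.3 ms = 6.9 ms.
End-to-end = 487 ms.

487 ms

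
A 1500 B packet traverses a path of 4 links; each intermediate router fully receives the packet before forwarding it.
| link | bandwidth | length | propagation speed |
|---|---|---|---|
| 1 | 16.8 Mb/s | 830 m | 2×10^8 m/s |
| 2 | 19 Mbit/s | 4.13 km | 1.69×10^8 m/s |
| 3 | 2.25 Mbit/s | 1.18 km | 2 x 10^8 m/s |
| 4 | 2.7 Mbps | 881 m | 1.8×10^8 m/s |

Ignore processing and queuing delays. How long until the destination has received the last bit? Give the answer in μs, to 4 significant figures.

11160 μs

L = 1500 × 8 = 12000 bits.
Transmission delays (L/R per hop): 714.286, 631.579, 5333.33, 4444.44 μs; sum = 11123.6 μs.
Propagation delays (d/s per hop): 4.15, 24.4379, 5.9, 4.89444 μs; sum = 39.3823 μs.
End-to-end = 11160 μs.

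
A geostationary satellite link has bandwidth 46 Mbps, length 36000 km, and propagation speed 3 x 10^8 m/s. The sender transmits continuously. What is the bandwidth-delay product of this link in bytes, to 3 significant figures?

690000 bytes

Propagation delay = 36000000 / 300000000 = 0.12 s.
BDP = R × t_prop = 46000000 × 0.12 = 5520000 bits.
In bytes: 5520000/8 = 690000 bytes.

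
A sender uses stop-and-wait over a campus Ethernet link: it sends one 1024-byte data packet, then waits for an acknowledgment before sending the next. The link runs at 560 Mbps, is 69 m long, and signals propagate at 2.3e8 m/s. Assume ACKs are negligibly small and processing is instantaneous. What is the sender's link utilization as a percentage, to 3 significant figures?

96.1 %

t_tx = L/R = 8192/560000000 = 1.46286e-05 s.
t_prop = 69/2.3e+08 = 3e-07 s; RTT = 6e-07 s.
Cycle = t_tx + RTT = 1.52286e-05 s.
Utilization = t_tx / cycle = 1.46286e-05/1.52286e-05 = 96.1 %.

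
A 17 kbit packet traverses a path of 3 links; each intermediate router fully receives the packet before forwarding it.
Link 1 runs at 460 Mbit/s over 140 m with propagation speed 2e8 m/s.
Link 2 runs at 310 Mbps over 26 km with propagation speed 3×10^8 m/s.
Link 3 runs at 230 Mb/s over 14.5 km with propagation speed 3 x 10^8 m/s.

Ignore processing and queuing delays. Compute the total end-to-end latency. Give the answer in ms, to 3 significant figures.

0.301 ms

L = 17000 bits.
Transmission delays (L/R per hop): 0.0369565, 0.0548387, 0.073913 ms; sum = 0.165708 ms.
Propagation delays (d/s per hop): 0.0007, 0.0866667, 0.0483333 ms; sum = 0.1357 ms.
End-to-end = 0.301 ms.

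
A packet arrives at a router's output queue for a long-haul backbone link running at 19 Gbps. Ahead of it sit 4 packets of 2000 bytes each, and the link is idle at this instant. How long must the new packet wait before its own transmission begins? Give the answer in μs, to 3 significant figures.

Each queued packet: L/R = 16000/19000000000 = 0.842105 μs.
4 queued → 3.36842 μs.
Queuing delay = 3.37 μs.

3.37 μs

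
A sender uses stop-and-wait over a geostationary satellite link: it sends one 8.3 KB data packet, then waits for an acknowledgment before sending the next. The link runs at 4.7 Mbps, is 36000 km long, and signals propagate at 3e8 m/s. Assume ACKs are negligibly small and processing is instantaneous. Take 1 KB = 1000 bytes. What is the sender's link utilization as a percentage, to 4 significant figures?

5.559 %

t_tx = L/R = 66400/4700000 = 0.0141277 s.
t_prop = 36000000/300000000 = 0.12 s; RTT = 0.24 s.
Cycle = t_tx + RTT = 0.254128 s.
Utilization = t_tx / cycle = 0.0141277/0.254128 = 5.559 %.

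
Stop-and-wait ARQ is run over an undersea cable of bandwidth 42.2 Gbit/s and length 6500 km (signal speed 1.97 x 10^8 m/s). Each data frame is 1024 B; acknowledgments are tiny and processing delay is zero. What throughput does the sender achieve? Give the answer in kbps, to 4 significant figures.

124.1 kbps

t_tx = L/R = 8192/42200000000 = 1.94123e-07 s.
t_prop = 6500000/197000000 = 0.0329949 s; RTT = 0.0659898 s.
Cycle = t_tx + RTT = 0.06599 s.
Throughput = L / cycle = 8192 / 0.06599 = 124.1 kbps.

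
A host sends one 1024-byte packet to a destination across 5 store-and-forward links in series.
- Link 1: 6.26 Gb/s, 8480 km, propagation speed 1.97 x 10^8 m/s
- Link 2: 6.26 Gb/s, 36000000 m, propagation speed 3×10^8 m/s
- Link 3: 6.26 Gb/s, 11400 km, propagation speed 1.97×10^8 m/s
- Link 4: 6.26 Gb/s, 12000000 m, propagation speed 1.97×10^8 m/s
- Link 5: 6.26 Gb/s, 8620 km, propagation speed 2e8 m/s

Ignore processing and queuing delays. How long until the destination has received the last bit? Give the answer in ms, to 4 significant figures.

324.9 ms

L = 1024 × 8 = 8192 bits.
Transmission delay per hop = L/R = 8192/6260000000 = 0.00130863 ms; 5 hops → 0.00654313 ms.
Propagation delays (d/s per hop): 43.0457, 120, 57.868, 60.9137, 43.1 ms; sum = 324.927 ms.
End-to-end = 324.9 ms.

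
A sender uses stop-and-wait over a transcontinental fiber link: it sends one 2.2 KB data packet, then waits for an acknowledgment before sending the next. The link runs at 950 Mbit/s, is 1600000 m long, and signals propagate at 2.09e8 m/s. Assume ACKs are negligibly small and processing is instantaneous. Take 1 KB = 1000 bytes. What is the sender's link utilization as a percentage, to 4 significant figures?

0.1209 %

t_tx = L/R = 17600/950000000 = 1.85263e-05 s.
t_prop = 1600000/209000000 = 0.0076555 s; RTT = 0.015311 s.
Cycle = t_tx + RTT = 0.0153295 s.
Utilization = t_tx / cycle = 1.85263e-05/0.0153295 = 0.1209 %.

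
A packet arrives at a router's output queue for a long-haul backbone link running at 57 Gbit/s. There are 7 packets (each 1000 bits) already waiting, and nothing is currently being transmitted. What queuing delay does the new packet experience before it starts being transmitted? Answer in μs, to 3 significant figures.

0.123 μs

Each queued packet: L/R = 1000/57000000000 = 0.0175439 μs.
7 queued → 0.122807 μs.
Queuing delay = 0.123 μs.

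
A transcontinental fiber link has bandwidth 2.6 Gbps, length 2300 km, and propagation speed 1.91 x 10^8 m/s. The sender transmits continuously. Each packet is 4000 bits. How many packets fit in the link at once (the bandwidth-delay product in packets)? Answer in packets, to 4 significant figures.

7827 packets

Propagation delay = 2300000 / 191000000 = 0.0120419 s.
BDP = R × t_prop = 2600000000 × 0.0120419 = 31308900 bits.
In packets of 4000 bits: 7827 packets.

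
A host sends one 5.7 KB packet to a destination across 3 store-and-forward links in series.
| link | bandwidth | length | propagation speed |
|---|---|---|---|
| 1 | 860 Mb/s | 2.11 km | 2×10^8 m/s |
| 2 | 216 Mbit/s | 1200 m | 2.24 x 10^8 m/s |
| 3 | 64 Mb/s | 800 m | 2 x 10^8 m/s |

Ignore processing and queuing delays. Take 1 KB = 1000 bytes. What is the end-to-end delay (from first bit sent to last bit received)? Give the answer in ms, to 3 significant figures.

L = 45600 bits.
Transmission delays (L/R per hop): 0.0530233, 0.211111, 0.7125 ms; sum = 0.976634 ms.
Propagation delays (d/s per hop): 0.01055, 0.00535714, 0.004 ms; sum = 0.0199071 ms.
End-to-end = 0.997 ms.

0.997 ms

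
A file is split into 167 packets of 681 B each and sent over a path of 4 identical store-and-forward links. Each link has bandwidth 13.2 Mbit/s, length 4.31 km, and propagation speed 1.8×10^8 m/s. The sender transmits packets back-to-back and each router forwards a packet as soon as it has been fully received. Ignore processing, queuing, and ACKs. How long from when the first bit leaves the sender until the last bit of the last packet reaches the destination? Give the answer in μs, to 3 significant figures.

Per-hop transmission t_tx = L/R = 5448/13200000 = 412.727 μs.
Per-hop propagation t_prop = 4310/180000000 = 23.9444 μs.
Pipeline fill: first packet needs 4·t_tx to clear all hops; remaining 166 packets each add one t_tx.
Total = (4+167-1)·t_tx + 4·t_prop = 170·412.727 + 4·23.9444 = 70300 μs.

70300 μs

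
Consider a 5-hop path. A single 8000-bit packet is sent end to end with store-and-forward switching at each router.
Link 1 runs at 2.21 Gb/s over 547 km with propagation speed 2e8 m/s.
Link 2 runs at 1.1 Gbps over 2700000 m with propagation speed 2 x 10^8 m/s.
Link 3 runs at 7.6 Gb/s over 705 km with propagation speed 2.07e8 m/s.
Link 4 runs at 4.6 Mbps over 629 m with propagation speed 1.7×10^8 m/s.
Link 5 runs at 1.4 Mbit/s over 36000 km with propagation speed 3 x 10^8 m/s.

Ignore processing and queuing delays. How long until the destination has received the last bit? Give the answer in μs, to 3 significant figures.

147000 μs

Transmission delays (L/R per hop): 3.61991, 7.27273, 1.05263, 1739.13, 5714.29 μs; sum = 7465.36 μs.
Propagation delays (d/s per hop): 2735, 13500, 3405.8, 3.7, 120000 μs; sum = 139644 μs.
End-to-end = 147000 μs.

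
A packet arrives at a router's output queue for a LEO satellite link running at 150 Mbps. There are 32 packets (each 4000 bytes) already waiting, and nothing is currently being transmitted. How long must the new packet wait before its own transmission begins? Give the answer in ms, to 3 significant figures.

6.83 ms

Each queued packet: L/R = 32000/150000000 = 0.213333 ms.
32 queued → 6.82667 ms.
Queuing delay = 6.83 ms.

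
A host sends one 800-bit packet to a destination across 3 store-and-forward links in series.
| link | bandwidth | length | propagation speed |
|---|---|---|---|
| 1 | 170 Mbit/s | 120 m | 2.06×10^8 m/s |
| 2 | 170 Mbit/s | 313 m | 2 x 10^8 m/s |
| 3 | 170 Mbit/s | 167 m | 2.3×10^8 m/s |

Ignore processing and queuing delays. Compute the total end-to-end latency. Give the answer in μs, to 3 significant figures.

17.0 μs

Transmission delay per hop = L/R = 800/170000000 = 4.70588 μs; 3 hops → 14.1176 μs.
Propagation delays (d/s per hop): 0.582524, 1.565, 0.726087 μs; sum = 2.87361 μs.
End-to-end = 17.0 μs.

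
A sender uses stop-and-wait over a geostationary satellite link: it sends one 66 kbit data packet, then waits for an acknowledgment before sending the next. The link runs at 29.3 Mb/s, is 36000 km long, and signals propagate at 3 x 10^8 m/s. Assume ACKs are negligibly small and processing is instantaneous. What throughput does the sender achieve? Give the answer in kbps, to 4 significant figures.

t_tx = L/R = 66000/29300000 = 0.00225256 s.
t_prop = 36000000/300000000 = 0.12 s; RTT = 0.24 s.
Cycle = t_tx + RTT = 0.242253 s.
Throughput = L / cycle = 66000 / 0.242253 = 272.4 kbps.

272.4 kbps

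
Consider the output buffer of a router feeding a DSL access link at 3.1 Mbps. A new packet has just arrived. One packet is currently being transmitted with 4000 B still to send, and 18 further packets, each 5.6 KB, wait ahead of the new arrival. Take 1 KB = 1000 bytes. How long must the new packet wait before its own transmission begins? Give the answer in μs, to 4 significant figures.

270500 μs

Each queued packet: L/R = 44800/3100000 = 14451.6 μs.
18 queued → 260129 μs.
Plus remaining 32000 bits of current packet: 10322.6 μs.
Queuing delay = 270500 μs.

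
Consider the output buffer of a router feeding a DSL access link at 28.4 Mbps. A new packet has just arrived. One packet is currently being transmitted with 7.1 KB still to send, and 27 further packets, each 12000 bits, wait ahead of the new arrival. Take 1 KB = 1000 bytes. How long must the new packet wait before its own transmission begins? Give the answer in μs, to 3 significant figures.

13400 μs

Each queued packet: L/R = 12000/28400000 = 422.535 μs.
27 queued → 11408.5 μs.
Plus remaining 56800 bits of current packet: 2000 μs.
Queuing delay = 13400 μs.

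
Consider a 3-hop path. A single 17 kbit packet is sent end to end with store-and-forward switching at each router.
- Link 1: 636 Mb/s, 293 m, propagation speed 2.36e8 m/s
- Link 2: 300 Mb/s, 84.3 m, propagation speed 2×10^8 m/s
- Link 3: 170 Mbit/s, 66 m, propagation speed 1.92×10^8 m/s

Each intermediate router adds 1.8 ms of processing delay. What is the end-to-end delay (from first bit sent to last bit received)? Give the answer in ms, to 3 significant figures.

L = 17000 bits.
Transmission delays (L/R per hop): 0.0267296, 0.0566667, 0.1 ms; sum = 0.183396 ms.
Propagation delays (d/s per hop): 0.00124153, 0.0004215, 0.00034375 ms; sum = 0.00200678 ms.
Processing at 2 router(s): 2 × 1.8 ms = 3.6 ms.
End-to-end = 3.79 ms.

3.79 ms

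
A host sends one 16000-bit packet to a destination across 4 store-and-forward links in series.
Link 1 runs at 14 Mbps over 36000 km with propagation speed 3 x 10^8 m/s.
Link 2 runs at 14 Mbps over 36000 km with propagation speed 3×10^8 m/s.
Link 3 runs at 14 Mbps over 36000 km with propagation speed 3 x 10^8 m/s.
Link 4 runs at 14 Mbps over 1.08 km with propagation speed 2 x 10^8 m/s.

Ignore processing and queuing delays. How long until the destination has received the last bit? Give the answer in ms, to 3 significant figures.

365 ms

Transmission delay per hop = L/R = 16000/14000000 = 1.14286 ms; 4 hops → 4.57143 ms.
Propagation delays (d/s per hop): 120, 120, 120, 0.0054 ms; sum = 360.005 ms.
End-to-end = 365 ms.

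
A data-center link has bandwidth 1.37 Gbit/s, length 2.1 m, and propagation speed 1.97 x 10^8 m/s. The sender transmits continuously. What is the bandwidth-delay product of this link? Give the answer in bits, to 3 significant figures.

Propagation delay = 2.1 / 197000000 = 1.06599e-08 s.
BDP = R × t_prop = 1370000000 × 1.06599e-08 = 14.6041 bits.

14.6 bits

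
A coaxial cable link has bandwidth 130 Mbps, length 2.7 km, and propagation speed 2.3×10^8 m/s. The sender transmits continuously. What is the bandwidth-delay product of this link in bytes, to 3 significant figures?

191 bytes

Propagation delay = 2700 / 2.3e+08 = 1.17391e-05 s.
BDP = R × t_prop = 130000000 × 1.17391e-05 = 1526.09 bits.
In bytes: 1526.09/8 = 191 bytes.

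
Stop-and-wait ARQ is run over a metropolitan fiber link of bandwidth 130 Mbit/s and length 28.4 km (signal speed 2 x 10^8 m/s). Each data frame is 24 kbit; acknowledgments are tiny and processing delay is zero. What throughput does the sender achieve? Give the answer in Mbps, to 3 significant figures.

51.2 Mbps

t_tx = L/R = 24000/130000000 = 0.000184615 s.
t_prop = 28400/200000000 = 0.000142 s; RTT = 0.000284 s.
Cycle = t_tx + RTT = 0.000468615 s.
Throughput = L / cycle = 24000 / 0.000468615 = 51.2 Mbps.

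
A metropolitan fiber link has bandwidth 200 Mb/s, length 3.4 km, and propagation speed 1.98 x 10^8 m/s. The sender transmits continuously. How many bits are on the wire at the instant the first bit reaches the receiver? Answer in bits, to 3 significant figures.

3430 bits

Propagation delay = 3400 / 198000000 = 1.71717e-05 s.
BDP = R × t_prop = 200000000 × 1.71717e-05 = 3434.34 bits.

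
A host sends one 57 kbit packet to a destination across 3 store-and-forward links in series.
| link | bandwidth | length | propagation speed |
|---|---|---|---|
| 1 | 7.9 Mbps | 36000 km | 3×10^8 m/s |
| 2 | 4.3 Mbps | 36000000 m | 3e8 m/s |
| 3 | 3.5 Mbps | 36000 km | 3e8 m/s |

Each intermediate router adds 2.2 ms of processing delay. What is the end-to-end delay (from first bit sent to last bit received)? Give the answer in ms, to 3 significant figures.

401 ms

L = 57000 bits.
Transmission delays (L/R per hop): 7.21519, 13.2558, 16.2857 ms; sum = 36.7567 ms.
Propagation delays (d/s per hop): 120, 120, 120 ms; sum = 360 ms.
Processing at 2 router(s): 2 × 2.2 ms = 4.4 ms.
End-to-end = 401 ms.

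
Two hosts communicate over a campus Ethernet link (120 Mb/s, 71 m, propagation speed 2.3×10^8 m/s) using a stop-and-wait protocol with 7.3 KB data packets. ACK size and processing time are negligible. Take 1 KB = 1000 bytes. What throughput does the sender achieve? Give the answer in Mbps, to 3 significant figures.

120 Mbps

t_tx = L/R = 58400/120000000 = 0.000486667 s.
t_prop = 71/2.3e+08 = 3.08696e-07 s; RTT = 6.17391e-07 s.
Cycle = t_tx + RTT = 0.000487284 s.
Throughput = L / cycle = 58400 / 0.000487284 = 120 Mbps.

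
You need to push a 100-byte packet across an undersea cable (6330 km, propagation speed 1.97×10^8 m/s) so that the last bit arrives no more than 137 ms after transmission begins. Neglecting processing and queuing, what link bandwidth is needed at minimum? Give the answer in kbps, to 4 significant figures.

7.629 kbps

L = 800 bits.
Propagation delay = 6330000 / 197000000 = 32.132 ms.
Transmission budget = 137 − 32.132 = 104.868 ms.
R ≥ L / t_tx = 800 bits / 0.104868 s = 7.629 kbps.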